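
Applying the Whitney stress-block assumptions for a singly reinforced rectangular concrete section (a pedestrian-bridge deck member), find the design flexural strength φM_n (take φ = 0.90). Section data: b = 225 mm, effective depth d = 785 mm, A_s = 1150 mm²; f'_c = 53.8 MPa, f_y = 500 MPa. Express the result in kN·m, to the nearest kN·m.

φM_n ≈ 392 kN·m

T = A_s f_y = 1150 × 500 = 575000 N = 575 kN.
From C = T: a = T/(0.85 f'_c b) = 575000/(0.85 × 53.8 × 225) = 55.88 mm.
M_n = T(d − a/2) = 575 kN × (785 − 27.94) mm = 435.31 kN·m.
φM_n = 0.90 × 435.31 = 391.78 kN·m.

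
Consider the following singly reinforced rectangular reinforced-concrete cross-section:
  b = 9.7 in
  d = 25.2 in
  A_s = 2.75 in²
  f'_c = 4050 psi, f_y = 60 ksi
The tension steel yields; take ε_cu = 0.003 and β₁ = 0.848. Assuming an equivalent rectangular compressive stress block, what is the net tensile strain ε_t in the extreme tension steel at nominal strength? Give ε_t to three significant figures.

a = A_s f_y/(0.85 f'_c b) = 4.941 in.
β₁ = 0.848, so c = a/β₁ = 4.941/0.848 = 5.827 in.
From the linear strain diagram with ε_cu = 0.003: ε_t = 0.003 (d − c)/c = 0.003 × (25.2 − 5.827)/5.827 = 0.00997.
Since ε_t ≥ 0.005, the section is tension-controlled.

ε_t ≈ 0.00997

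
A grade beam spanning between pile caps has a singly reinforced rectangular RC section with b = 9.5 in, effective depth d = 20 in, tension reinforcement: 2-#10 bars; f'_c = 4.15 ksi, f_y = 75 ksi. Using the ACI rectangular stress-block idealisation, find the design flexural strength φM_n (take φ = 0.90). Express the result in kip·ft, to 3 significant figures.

φM_n ≈ 245 kip·ft

A_s = 2 × 1.27 = 2.54 in².
T = A_s f_y = 2.54 × 75 = 190.5 kips.
a = T/(0.85 f'_c b) = 190.5/(0.85 × 4.15 × 9.5) = 5.685 in.
M_n = T(d − a/2) = 190.5 × (20 − 2.8425) = 3268.5 kip·in = 3268.5/12 = 272.38 kip·ft.
φM_n = 0.90 × 272.38 = 245.14 kip·ft.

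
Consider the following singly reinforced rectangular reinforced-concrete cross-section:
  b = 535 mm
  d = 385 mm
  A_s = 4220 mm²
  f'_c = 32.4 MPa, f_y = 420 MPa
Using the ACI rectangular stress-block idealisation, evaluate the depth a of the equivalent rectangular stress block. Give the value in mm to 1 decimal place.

a ≈ 120.3 mm

T = A_s f_y = 4220 × 420 = 1772400 N = 1772.4 kN.
Setting C = 0.85 f'_c a b equal to T: a = 1772400/(0.85 × 32.4 × 535) = 120.3 mm.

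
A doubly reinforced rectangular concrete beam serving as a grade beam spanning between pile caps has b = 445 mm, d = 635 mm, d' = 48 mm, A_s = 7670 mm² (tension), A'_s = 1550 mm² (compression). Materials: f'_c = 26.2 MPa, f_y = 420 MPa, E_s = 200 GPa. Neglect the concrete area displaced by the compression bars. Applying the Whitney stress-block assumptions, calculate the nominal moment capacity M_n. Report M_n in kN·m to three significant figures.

Assume both tension and compression steel yield.
Net tension couple steel: A_s − A'_s = 6120 mm².
a = (A_s − A'_s) f_y / (0.85 f'_c b) = 2570400/(0.85 × 26.2 × 445) = 259.37 mm.
c = a/β₁ = 259.37/0.85 = 305.14 mm; ε'_s = 0.003(c − d')/c = 0.0025 ≥ f_y/E_s = 0.0021, so compression steel does yield.
M_n = (A_s − A'_s) f_y (d − a/2) + A'_s f_y (d − d') = [2570400 × (635 − 129.685) + 651000 × (635 − 48)] × 10⁻⁶ = 1298.86 + 382.14 = 1681.00 kN·m.

M_n ≈ 1680 kN·m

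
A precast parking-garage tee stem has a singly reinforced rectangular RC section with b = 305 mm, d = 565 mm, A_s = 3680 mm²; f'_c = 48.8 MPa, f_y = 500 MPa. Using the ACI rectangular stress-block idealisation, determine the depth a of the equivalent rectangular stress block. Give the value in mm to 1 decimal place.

a ≈ 145.4 mm

T = A_s f_y = 3680 × 500 = 1840000 N = 1840 kN.
Setting C = 0.85 f'_c a b equal to T: a = 1840000/(0.85 × 48.8 × 305) = 145.4 mm.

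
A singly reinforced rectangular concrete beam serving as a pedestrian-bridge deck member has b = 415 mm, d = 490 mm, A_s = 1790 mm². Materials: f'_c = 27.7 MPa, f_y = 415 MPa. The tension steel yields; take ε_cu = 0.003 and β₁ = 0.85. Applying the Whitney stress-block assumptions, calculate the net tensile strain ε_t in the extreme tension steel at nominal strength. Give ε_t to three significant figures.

a = A_s f_y/(0.85 f'_c b) = 76.02 mm.
β₁ = 0.85, so c = a/β₁ = 76.02/0.85 = 89.44 mm.
From the linear strain diagram with ε_cu = 0.003: ε_t = 0.003 (d − c)/c = 0.003 × (490 − 89.44)/89.44 = 0.0134.
Since ε_t ≥ 0.005, the section is tension-controlled.

ε_t ≈ 0.0134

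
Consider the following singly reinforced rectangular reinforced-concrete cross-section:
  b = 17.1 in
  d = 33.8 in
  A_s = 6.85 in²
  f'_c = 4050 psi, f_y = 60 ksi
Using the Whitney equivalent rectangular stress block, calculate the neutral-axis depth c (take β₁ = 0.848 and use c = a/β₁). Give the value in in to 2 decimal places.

T = A_s f_y = 6.85 × 60 = 411 kips.
a = T/(0.85 f'_c b) = 411/(0.85 × 4.05 × 17.1) = 6.9819 in.
With β₁ = 0.848, c = a/β₁ = 6.9819/0.848 = 8.23 in.

c ≈ 8.23 in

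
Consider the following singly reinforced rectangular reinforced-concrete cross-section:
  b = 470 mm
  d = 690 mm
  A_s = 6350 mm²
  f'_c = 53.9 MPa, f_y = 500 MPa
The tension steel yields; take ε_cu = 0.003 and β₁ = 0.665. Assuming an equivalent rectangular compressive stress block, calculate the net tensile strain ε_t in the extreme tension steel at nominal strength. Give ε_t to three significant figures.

ε_t ≈ 0.00634

a = A_s f_y/(0.85 f'_c b) = 147.45 mm.
β₁ = 0.665, so c = a/β₁ = 147.45/0.665 = 221.73 mm.
From the linear strain diagram with ε_cu = 0.003: ε_t = 0.003 (d − c)/c = 0.003 × (690 − 221.73)/221.73 = 0.00634.
Since ε_t ≥ 0.005, the section is tension-controlled.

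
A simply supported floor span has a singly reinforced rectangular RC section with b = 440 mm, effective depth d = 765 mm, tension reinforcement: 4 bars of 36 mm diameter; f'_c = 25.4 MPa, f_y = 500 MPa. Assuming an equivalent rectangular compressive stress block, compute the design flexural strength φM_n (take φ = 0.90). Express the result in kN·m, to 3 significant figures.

φM_n ≈ 1210 kN·m

A_s = 4 × 1018 = 4072 mm².
T = A_s f_y = 4072 × 500 = 2036000 N = 2036 kN.
From C = T: a = T/(0.85 f'_c b) = 2036000/(0.85 × 25.4 × 440) = 214.32 mm.
M_n = T(d − a/2) = 2036 kN × (765 − 107.16) mm = 1339.36 kN·m.
φM_n = 0.90 × 1339.36 = 1205.42 kN·m.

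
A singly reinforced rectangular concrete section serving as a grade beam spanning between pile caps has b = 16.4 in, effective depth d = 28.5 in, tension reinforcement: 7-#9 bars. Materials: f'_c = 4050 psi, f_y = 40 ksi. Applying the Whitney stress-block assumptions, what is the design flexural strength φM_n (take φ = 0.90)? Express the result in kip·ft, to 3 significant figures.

A_s = 7 × 1 = 7 in².
T = A_s f_y = 7 × 40 = 280 kips.
a = T/(0.85 f'_c b) = 280/(0.85 × 4.05 × 16.4) = 4.960 in.
M_n = T(d − a/2) = 280 × (28.5 − 2.48) = 7285.6 kip·in = 7285.6/12 = 607.13 kip·ft.
φM_n = 0.90 × 607.13 = 546.42 kip·ft.

φM_n ≈ 546 kip·ft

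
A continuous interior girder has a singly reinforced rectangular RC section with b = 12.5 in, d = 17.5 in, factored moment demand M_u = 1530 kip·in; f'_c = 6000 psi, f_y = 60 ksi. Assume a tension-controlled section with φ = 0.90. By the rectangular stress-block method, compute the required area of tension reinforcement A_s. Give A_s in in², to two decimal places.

A_s ≈ 1.70 in²

M_n = M_u/φ = 1530/0.90 = 1700 kip·in.
From M_n = 0.85 f'_c a b (d − a/2):
a = d − √(d² − 2M_n/(0.85 f'_c b)) = 17.5 − √(17.5² − 2 × 1700/(0.85 × 6 × 12.5)) = 1.597 in.
A_s = 0.85 f'_c a b / f_y = 0.85 × 6 × 1.597 × 12.5 / 60 = 1.697 in².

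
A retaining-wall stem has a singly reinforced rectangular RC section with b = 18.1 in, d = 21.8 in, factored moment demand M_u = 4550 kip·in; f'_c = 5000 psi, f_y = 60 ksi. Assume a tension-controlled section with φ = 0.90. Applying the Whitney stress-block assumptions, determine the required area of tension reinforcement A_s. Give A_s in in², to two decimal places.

M_n = M_u/φ = 4550/0.90 = 5055.56 kip·in.
From M_n = 0.85 f'_c a b (d − a/2):
a = d − √(d² − 2M_n/(0.85 f'_c b)) = 21.8 − √(21.8² − 2 × 5055.56/(0.85 × 5 × 18.1)) = 3.258 in.
A_s = 0.85 f'_c a b / f_y = 0.85 × 5 × 3.258 × 18.1 / 60 = 4.177 in².

A_s ≈ 4.18 in²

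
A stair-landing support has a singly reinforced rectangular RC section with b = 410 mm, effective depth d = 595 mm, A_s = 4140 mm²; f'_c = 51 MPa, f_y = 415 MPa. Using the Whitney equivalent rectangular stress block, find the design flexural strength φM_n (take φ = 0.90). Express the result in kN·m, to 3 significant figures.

φM_n ≈ 845 kN·m

T = A_s f_y = 4140 × 415 = 1718100 N = 1718.1 kN.
From C = T: a = T/(0.85 f'_c b) = 1718100/(0.85 × 51 × 410) = 96.67 mm.
M_n = T(d − a/2) = 1718.1 kN × (595 − 48.335) mm = 939.23 kN·m.
φM_n = 0.90 × 939.23 = 845.31 kN·m.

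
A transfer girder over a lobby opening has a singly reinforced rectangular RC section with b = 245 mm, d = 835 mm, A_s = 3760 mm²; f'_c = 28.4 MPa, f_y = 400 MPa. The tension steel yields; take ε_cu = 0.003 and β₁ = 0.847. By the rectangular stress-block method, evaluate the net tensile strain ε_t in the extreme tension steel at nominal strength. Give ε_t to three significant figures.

a = A_s f_y/(0.85 f'_c b) = 254.30 mm.
β₁ = 0.847, so c = a/β₁ = 254.30/0.847 = 300.24 mm.
From the linear strain diagram with ε_cu = 0.003: ε_t = 0.003 (d − c)/c = 0.003 × (835 − 300.24)/300.24 = 0.00534.
Since ε_t ≥ 0.005, the section is tension-controlled.

ε_t ≈ 0.00534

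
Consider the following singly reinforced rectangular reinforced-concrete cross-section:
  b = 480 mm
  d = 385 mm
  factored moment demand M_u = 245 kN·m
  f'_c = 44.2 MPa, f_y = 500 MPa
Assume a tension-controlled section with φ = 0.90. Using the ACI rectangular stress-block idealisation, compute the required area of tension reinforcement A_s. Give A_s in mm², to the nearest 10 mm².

A_s ≈ 1490 mm²

M_n = M_u/φ = 245/0.90 = 272.222 kN·m.
With M_n = 0.85 f'_c a b (d − a/2), solve the quadratic for a:
a = d − √(d² − 2M_n/(0.85 f'_c b)) = 385 − √(385² − 2 × 272.222×10⁶/(0.85 × 44.2 × 480)) = 41.44 mm.
A_s = 0.85 f'_c a b / f_y = 0.85 × 44.2 × 41.44 × 480 / 500 = 1494.6 mm².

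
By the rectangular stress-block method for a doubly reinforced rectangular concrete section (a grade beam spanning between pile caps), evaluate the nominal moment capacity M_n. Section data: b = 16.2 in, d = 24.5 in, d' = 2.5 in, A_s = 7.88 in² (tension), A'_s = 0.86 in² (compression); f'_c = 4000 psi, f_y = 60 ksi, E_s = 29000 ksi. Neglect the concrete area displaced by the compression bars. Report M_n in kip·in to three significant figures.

Assume both steels yield.
a = (A_s − A'_s) f_y/(0.85 f'_c b) = (7.88 − 0.86) × 60/(0.85 × 4 × 16.2) = 7.647 in.
c = a/β₁ = 7.647/0.85 = 8.996 in; ε'_s = 0.003(c − d')/c = 0.0022 ≥ ε_y = 0.0021, so the compression steel yields.
M_n = (A_s − A'_s) f_y (d − a/2) + A'_s f_y (d − d') = 421.2 × (24.5 − 3.8235) + 51.6 × (24.5 − 2.5) = 8708.9 + 1135.2 = 9844.1 kip·in.

M_n ≈ 9840 kip·in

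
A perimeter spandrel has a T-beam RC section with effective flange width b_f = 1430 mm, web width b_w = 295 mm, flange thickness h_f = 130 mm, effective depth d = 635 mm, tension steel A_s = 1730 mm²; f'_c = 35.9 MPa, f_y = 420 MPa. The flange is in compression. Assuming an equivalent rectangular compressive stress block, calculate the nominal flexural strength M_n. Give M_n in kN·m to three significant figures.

M_n ≈ 455 kN·m

Tension: T = A_s f_y = 1730 × 420 = 726600 N.
Try a within the flange: a = T/(0.85 f'_c b_f) = 726600/(0.85 × 35.9 × 1430) = 16.65 mm.
Since a = 16.65 ≤ h_f = 130 mm, the stress block lies entirely in the flange; analyse as a rectangular beam of width b_f.
M_n = T(d − a/2) = 726600 × (635 − 8.325) = 455.34 × 10⁶ N·mm.
M_n = 455.34 kN·m.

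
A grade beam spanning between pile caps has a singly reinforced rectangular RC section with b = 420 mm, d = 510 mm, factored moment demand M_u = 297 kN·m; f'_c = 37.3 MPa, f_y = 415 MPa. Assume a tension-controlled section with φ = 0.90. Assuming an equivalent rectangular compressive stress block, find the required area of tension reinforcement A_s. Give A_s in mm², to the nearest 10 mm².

A_s ≈ 1640 mm²

M_n = M_u/φ = 297/0.90 = 330 kN·m.
With M_n = 0.85 f'_c a b (d − a/2), solve the quadratic for a:
a = d − √(d² − 2M_n/(0.85 f'_c b)) = 510 − √(510² − 2 × 330×10⁶/(0.85 × 37.3 × 420)) = 51.16 mm.
A_s = 0.85 f'_c a b / f_y = 0.85 × 37.3 × 51.16 × 420 / 415 = 1641.6 mm².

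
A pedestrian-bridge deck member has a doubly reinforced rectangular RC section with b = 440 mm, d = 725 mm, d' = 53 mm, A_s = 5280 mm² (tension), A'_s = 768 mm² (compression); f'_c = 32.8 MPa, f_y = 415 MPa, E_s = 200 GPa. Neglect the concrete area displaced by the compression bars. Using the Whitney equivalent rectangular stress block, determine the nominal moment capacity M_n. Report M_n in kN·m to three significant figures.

M_n ≈ 1430 kN·m

Assume both tension and compression steel yield.
Net tension couple steel: A_s − A'_s = 4512 mm².
a = (A_s − A'_s) f_y / (0.85 f'_c b) = 1872480/(0.85 × 32.8 × 440) = 152.64 mm.
c = a/β₁ = 152.64/0.816 = 187.06 mm; ε'_s = 0.003(c − d')/c = 0.0022 ≥ f_y/E_s = 0.0021, so compression steel does yield.
M_n = (A_s − A'_s) f_y (d − a/2) + A'_s f_y (d − d') = [1872480 × (725 − 76.32) + 318720 × (725 − 53)] × 10⁻⁶ = 1214.64 + 214.18 = 1428.82 kN·m.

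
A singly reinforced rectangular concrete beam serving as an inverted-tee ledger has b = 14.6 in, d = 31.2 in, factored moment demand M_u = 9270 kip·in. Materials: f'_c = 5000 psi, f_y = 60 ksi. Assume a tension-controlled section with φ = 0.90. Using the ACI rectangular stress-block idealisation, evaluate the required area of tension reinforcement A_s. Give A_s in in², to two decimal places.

A_s ≈ 6.07 in²

M_n = M_u/φ = 9270/0.90 = 10300 kip·in.
From M_n = 0.85 f'_c a b (d − a/2):
a = d − √(d² − 2M_n/(0.85 f'_c b)) = 31.2 − √(31.2² − 2 × 10300/(0.85 × 5 × 14.6)) = 5.873 in.
A_s = 0.85 f'_c a b / f_y = 0.85 × 5 × 5.873 × 14.6 / 60 = 6.074 in².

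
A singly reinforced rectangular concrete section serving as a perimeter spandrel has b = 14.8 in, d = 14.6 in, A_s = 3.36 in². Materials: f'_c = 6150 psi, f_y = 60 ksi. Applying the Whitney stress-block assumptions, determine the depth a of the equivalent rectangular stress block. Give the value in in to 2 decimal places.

T = A_s f_y = 3.36 × 60 = 201.6 kips.
a = T/(0.85 f'_c b) = 201.6/(0.85 × 6.15 × 14.8) = 2.61 in.

a ≈ 2.61 in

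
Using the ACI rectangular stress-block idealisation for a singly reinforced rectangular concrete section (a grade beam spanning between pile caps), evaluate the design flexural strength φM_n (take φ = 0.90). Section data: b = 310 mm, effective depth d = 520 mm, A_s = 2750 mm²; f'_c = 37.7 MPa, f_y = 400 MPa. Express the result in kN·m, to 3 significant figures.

T = A_s f_y = 2750 × 400 = 1100000 N = 1100 kN.
From C = T: a = T/(0.85 f'_c b) = 1100000/(0.85 × 37.7 × 310) = 110.73 mm.
M_n = T(d − a/2) = 1100 kN × (520 − 55.365) mm = 511.10 kN·m.
φM_n = 0.90 × 511.10 = 459.99 kN·m.

φM_n ≈ 460 kN·m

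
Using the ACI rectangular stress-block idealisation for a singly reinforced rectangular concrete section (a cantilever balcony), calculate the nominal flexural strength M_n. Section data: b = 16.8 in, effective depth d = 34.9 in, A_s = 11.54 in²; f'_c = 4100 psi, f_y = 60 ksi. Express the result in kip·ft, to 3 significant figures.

M_n ≈ 1670 kip·ft

T = A_s f_y = 11.54 × 60 = 692.4 kips.
a = T/(0.85 f'_c b) = 692.4/(0.85 × 4.1 × 16.8) = 11.826 in.
M_n = T(d − a/2) = 692.4 × (34.9 − 5.913) = 20070.6 kip·in = 20070.6/12 = 1672.55 kip·ft.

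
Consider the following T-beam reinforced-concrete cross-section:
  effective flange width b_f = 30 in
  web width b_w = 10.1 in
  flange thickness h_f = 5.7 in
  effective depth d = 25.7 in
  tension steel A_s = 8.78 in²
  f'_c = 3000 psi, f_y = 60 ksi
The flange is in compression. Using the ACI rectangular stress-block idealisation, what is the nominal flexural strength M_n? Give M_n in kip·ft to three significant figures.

M_n ≈ 968 kip·ft

Tension: T = A_s f_y = 8.78 × 60 = 526.8 kips.
Try a within the flange: a = T/(0.85 f'_c b_f) = 526.8/(0.85 × 3 × 30) = 6.886 in.
a = 6.886 > h_f = 5.7 in: the block extends into the web. Split into flange-overhang and web parts.
C_f = 0.85 f'_c (b_f − b_w) h_f = 0.85 × 3 × (30 − 10.1) × 5.7 = 289.2 kips.
Remaining web compression depth: a_w = (T − C_f)/(0.85 f'_c b_w) = (526.8 − 289.2)/(0.85 × 3 × 10.1) = 9.225 in.
M_n = C_f(d − h_f/2) + (T − C_f)(d − a_w/2) = 289.2 × (25.7 − 2.85) + 237.6 × (25.7 − 4.6125) = 6608.2 + 5010.4 = 11618.6 kip·in.
M_n = 11618.6/12 = 968.22 kip·ft.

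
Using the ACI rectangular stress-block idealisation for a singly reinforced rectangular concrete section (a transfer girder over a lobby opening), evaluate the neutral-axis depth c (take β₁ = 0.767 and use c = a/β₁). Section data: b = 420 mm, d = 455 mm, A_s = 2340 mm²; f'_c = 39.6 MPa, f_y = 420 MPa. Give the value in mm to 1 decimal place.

c ≈ 90.6 mm

T = A_s f_y = 2340 × 420 = 982800 N = 982.8 kN.
Setting C = 0.85 f'_c a b equal to T: a = 982800/(0.85 × 39.6 × 420) = 69.519 mm.
With β₁ = 0.767, c = a/β₁ = 69.519/0.767 = 90.6 mm.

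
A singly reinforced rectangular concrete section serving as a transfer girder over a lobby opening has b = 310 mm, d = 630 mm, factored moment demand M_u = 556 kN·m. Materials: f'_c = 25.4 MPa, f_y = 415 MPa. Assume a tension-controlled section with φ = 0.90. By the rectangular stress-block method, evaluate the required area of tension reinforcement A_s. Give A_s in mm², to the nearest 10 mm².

A_s ≈ 2730 mm²

M_n = M_u/φ = 556/0.90 = 617.778 kN·m.
With M_n = 0.85 f'_c a b (d − a/2), solve the quadratic for a:
a = d − √(d² − 2M_n/(0.85 f'_c b)) = 630 − √(630² − 2 × 617.778×10⁶/(0.85 × 25.4 × 310)) = 169.25 mm.
A_s = 0.85 f'_c a b / f_y = 0.85 × 25.4 × 169.25 × 310 / 415 = 2729.6 mm².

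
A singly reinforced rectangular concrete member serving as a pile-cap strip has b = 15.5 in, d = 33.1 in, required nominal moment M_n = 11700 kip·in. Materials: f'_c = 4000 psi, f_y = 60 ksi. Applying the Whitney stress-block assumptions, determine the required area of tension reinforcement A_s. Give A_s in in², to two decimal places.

A_s ≈ 6.65 in²

From M_n = 0.85 f'_c a b (d − a/2):
a = d − √(d² − 2M_n/(0.85 f'_c b)) = 33.1 − √(33.1² − 2 × 11700/(0.85 × 4 × 15.5)) = 7.574 in.
A_s = 0.85 f'_c a b / f_y = 0.85 × 4 × 7.574 × 15.5 / 60 = 6.652 in².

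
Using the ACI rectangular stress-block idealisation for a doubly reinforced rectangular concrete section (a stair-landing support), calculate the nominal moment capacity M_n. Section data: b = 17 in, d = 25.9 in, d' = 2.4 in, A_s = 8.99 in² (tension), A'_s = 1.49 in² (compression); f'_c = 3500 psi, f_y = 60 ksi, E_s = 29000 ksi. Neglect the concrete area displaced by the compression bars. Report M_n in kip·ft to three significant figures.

Assume both steels yield.
a = (A_s − A'_s) f_y/(0.85 f'_c b) = (8.99 − 1.49) × 60/(0.85 × 3.5 × 17) = 8.898 in.
c = a/β₁ = 8.898/0.85 = 10.468 in; ε'_s = 0.003(c − d')/c = 0.0023 ≥ ε_y = 0.0021, so the compression steel yields.
M_n = (A_s − A'_s) f_y (d − a/2) + A'_s f_y (d − d') = 450 × (25.9 − 4.449) + 89.4 × (25.9 − 2.4) = 9653.0 + 2100.9 = 11753.9 kip·in = 11753.9/12 = 979.49 kip·ft.

M_n ≈ 979 kip·ft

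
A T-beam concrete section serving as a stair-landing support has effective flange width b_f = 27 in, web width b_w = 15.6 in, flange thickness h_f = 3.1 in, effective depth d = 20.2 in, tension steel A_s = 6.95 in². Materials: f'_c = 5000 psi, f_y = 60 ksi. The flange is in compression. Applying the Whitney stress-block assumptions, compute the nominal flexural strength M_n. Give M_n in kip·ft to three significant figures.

Tension: T = A_s f_y = 6.95 × 60 = 417 kips.
Try a within the flange: a = T/(0.85 f'_c b_f) = 417/(0.85 × 5 × 27) = 3.634 in.
a = 3.634 > h_f = 3.1 in: the block extends into the web. Split into flange-overhang and web parts.
C_f = 0.85 f'_c (b_f − b_w) h_f = 0.85 × 5 × (27 − 15.6) × 3.1 = 150.2 kips.
Remaining web compression depth: a_w = (T − C_f)/(0.85 f'_c b_w) = (417 − 150.2)/(0.85 × 5 × 15.6) = 4.024 in.
M_n = C_f(d − h_f/2) + (T − C_f)(d − a_w/2) = 150.2 × (20.2 − 1.55) + 266.8 × (20.2 − 2.012) = 2801.2 + 4852.6 = 7653.8 kip·in.
M_n = 7653.8/12 = 637.82 kip·ft.

M_n ≈ 638 kip·ft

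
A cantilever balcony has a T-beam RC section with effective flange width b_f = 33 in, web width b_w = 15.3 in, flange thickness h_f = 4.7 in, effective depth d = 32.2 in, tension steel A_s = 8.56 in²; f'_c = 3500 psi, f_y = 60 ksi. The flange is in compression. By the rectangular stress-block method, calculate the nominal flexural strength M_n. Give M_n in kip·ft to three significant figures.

Tension: T = A_s f_y = 8.56 × 60 = 513.6 kips.
Try a within the flange: a = T/(0.85 f'_c b_f) = 513.6/(0.85 × 3.5 × 33) = 5.231 in.
a = 5.231 > h_f = 4.7 in: the block extends into the web. Split into flange-overhang and web parts.
C_f = 0.85 f'_c (b_f − b_w) h_f = 0.85 × 3.5 × (33 − 15.3) × 4.7 = 247.5 kips.
Remaining web compression depth: a_w = (T − C_f)/(0.85 f'_c b_w) = (513.6 − 247.5)/(0.85 × 3.5 × 15.3) = 5.846 in.
M_n = C_f(d − h_f/2) + (T − C_f)(d − a_w/2) = 247.5 × (32.2 − 2.35) + 266.1 × (32.2 − 2.923) = 7387.9 + 7790.6 = 15178.5 kip·in.
M_n = 15178.5/12 = 1264.88 kip·ft.

M_n ≈ 1260 kip·ft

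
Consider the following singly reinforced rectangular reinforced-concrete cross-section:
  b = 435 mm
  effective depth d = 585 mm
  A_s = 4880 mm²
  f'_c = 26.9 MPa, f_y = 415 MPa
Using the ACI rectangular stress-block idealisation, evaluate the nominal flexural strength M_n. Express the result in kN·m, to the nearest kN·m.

T = A_s f_y = 4880 × 415 = 2025200 N = 2025.2 kN.
From C = T: a = T/(0.85 f'_c b) = 2025200/(0.85 × 26.9 × 435) = 203.61 mm.
M_n = T(d − a/2) = 2025.2 kN × (585 − 101.805) mm = 978.57 kN·m.

M_n ≈ 979 kN·m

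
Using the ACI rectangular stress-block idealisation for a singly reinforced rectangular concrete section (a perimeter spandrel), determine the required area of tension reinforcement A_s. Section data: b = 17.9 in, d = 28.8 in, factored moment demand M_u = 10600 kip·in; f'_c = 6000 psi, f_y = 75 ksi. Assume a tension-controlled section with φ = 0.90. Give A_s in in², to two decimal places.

M_n = M_u/φ = 10600/0.90 = 11777.8 kip·in.
From M_n = 0.85 f'_c a b (d − a/2):
a = d − √(d² − 2M_n/(0.85 f'_c b)) = 28.8 − √(28.8² − 2 × 11777.8/(0.85 × 6 × 17.9)) = 4.896 in.
A_s = 0.85 f'_c a b / f_y = 0.85 × 6 × 4.896 × 17.9 / 75 = 5.959 in².

A_s ≈ 5.96 in²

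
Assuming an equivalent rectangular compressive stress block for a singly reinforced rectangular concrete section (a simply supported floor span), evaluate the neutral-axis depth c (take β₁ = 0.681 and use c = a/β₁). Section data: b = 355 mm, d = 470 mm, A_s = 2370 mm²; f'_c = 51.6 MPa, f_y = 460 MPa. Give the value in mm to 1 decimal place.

c ≈ 102.8 mm

T = A_s f_y = 2370 × 460 = 1090200 N = 1090.2 kN.
Setting C = 0.85 f'_c a b equal to T: a = 1090200/(0.85 × 51.6 × 355) = 70.018 mm.
With β₁ = 0.681, c = a/β₁ = 70.018/0.681 = 102.8 mm.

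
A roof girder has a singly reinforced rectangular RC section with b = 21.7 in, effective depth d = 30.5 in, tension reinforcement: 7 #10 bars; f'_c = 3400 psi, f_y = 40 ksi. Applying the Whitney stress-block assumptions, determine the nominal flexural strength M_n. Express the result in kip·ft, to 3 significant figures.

A_s = 7 × 1.27 = 8.89 in².
T = A_s f_y = 8.89 × 40 = 355.6 kips.
a = T/(0.85 f'_c b) = 355.6/(0.85 × 3.4 × 21.7) = 5.670 in.
M_n = T(d − a/2) = 355.6 × (30.5 − 2.835) = 9837.7 kip·in = 9837.7/12 = 819.81 kip·ft.

M_n ≈ 820 kip·ft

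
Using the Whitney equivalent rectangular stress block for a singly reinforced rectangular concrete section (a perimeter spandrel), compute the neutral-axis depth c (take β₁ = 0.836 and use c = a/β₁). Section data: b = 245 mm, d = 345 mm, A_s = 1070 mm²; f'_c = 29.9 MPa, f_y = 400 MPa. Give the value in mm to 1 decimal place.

c ≈ 82.2 mm

T = A_s f_y = 1070 × 400 = 428000 N = 428 kN.
Setting C = 0.85 f'_c a b equal to T: a = 428000/(0.85 × 29.9 × 245) = 68.737 mm.
With β₁ = 0.836, c = a/β₁ = 68.737/0.836 = 82.2 mm.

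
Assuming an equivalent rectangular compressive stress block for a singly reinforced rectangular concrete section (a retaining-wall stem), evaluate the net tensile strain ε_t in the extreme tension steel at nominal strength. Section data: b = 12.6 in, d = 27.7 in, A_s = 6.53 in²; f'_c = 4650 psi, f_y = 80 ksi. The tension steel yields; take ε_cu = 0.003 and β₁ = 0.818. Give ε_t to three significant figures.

a = A_s f_y/(0.85 f'_c b) = 10.490 in.
β₁ = 0.818, so c = a/β₁ = 10.490/0.818 = 12.824 in.
From the linear strain diagram with ε_cu = 0.003: ε_t = 0.003 (d − c)/c = 0.003 × (27.7 − 12.824)/12.824 = 0.00348.
ε_t < 0.004 — the section is over-reinforced for flexure under ACI limits.

ε_t ≈ 0.00348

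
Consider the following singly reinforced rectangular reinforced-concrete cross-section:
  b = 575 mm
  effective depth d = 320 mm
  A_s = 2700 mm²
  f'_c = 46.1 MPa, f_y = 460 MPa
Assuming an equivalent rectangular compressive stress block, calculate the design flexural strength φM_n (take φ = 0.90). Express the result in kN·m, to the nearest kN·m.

φM_n ≈ 327 kN·m

T = A_s f_y = 2700 × 460 = 1242000 N = 1242 kN.
From C = T: a = T/(0.85 f'_c b) = 1242000/(0.85 × 46.1 × 575) = 55.12 mm.
M_n = T(d − a/2) = 1242 kN × (320 − 27.56) mm = 363.21 kN·m.
φM_n = 0.90 × 363.21 = 326.89 kN·m.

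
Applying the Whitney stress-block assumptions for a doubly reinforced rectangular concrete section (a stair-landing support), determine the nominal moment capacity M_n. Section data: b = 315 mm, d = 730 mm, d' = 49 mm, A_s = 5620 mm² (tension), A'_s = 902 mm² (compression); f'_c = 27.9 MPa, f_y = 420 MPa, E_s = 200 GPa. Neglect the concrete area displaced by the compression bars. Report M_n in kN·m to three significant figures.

M_n ≈ 1440 kN·m

Assume both tension and compression steel yield.
Net tension couple steel: A_s − A'_s = 4718 mm².
a = (A_s − A'_s) f_y / (0.85 f'_c b) = 1981560/(0.85 × 27.9 × 315) = 265.26 mm.
c = a/β₁ = 265.26/0.85 = 312.07 mm; ε'_s = 0.003(c − d')/c = 0.0025 ≥ f_y/E_s = 0.0021, so compression steel does yield.
M_n = (A_s − A'_s) f_y (d − a/2) + A'_s f_y (d − d') = [1981560 × (730 − 132.63) + 378840 × (730 − 49)] × 10⁻⁶ = 1183.72 + 257.99 = 1441.71 kN·m.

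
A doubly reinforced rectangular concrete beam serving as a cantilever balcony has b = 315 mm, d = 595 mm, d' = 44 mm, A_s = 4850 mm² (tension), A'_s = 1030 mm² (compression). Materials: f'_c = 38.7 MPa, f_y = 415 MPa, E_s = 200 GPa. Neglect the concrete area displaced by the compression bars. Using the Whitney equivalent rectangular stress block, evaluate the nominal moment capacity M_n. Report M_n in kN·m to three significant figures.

Assume both tension and compression steel yield.
Net tension couple steel: A_s − A'_s = 3820 mm².
a = (A_s − A'_s) f_y / (0.85 f'_c b) = 1585300/(0.85 × 38.7 × 315) = 152.99 mm.
c = a/β₁ = 152.99/0.774 = 197.66 mm; ε'_s = 0.003(c − d')/c = 0.0023 ≥ f_y/E_s = 0.0021, so compression steel does yield.
M_n = (A_s − A'_s) f_y (d − a/2) + A'_s f_y (d − d') = [1585300 × (595 − 76.495) + 427450 × (595 − 44)] × 10⁻⁶ = 821.99 + 235.52 = 1057.51 kN·m.

M_n ≈ 1060 kN·m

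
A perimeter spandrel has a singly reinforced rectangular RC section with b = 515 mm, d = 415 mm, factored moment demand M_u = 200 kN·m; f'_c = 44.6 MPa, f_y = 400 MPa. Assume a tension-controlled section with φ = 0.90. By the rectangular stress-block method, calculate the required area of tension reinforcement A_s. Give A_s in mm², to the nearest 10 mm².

A_s ≈ 1390 mm²

M_n = M_u/φ = 200/0.90 = 222.222 kN·m.
With M_n = 0.85 f'_c a b (d − a/2), solve the quadratic for a:
a = d − √(d² − 2M_n/(0.85 f'_c b)) = 415 − √(415² − 2 × 222.222×10⁶/(0.85 × 44.6 × 515)) = 28.40 mm.
A_s = 0.85 f'_c a b / f_y = 0.85 × 44.6 × 28.40 × 515 / 400 = 1386.2 mm².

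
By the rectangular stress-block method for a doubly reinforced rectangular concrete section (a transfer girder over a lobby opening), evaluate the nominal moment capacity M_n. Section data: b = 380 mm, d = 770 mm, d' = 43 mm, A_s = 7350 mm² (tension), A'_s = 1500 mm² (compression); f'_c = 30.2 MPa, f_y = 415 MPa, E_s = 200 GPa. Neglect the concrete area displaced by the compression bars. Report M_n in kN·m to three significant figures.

M_n ≈ 2020 kN·m

Assume both tension and compression steel yield.
Net tension couple steel: A_s − A'_s = 5850 mm².
a = (A_s − A'_s) f_y / (0.85 f'_c b) = 2427750/(0.85 × 30.2 × 380) = 248.88 mm.
c = a/β₁ = 248.88/0.834 = 298.42 mm; ε'_s = 0.003(c − d')/c = 0.0026 ≥ f_y/E_s = 0.0021, so compression steel does yield.
M_n = (A_s − A'_s) f_y (d − a/2) + A'_s f_y (d − d') = [2427750 × (770 − 124.44) + 622500 × (770 − 43)] × 10⁻⁶ = 1567.26 + 452.56 = 2019.82 kN·m.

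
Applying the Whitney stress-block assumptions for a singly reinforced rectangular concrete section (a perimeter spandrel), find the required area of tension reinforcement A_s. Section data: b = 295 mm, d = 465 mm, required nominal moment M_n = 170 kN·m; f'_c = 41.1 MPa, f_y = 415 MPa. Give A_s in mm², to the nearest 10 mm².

A_s ≈ 920 mm²

With M_n = 0.85 f'_c a b (d − a/2), solve the quadratic for a:
a = d − √(d² − 2M_n/(0.85 f'_c b)) = 465 − √(465² − 2 × 170×10⁶/(0.85 × 41.1 × 295)) = 36.94 mm.
A_s = 0.85 f'_c a b / f_y = 0.85 × 41.1 × 36.94 × 295 / 415 = 917.3 mm².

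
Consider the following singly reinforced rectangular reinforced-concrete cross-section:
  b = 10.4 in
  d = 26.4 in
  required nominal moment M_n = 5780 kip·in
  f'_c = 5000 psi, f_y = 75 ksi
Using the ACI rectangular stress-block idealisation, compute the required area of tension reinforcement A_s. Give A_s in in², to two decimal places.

A_s ≈ 3.26 in²

From M_n = 0.85 f'_c a b (d − a/2):
a = d − √(d² − 2M_n/(0.85 f'_c b)) = 26.4 − √(26.4² − 2 × 5780/(0.85 × 5 × 10.4)) = 5.533 in.
A_s = 0.85 f'_c a b / f_y = 0.85 × 5 × 5.533 × 10.4 / 75 = 3.261 in².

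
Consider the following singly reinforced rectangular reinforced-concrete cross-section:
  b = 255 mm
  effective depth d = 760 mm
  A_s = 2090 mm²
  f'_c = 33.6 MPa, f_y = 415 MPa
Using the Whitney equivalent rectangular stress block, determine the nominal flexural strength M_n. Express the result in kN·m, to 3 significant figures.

M_n ≈ 608 kN·m

T = A_s f_y = 2090 × 415 = 867350 N = 867.35 kN.
From C = T: a = T/(0.85 f'_c b) = 867350/(0.85 × 33.6 × 255) = 119.10 mm.
M_n = T(d − a/2) = 867.35 kN × (760 − 59.55) mm = 607.54 kN·m.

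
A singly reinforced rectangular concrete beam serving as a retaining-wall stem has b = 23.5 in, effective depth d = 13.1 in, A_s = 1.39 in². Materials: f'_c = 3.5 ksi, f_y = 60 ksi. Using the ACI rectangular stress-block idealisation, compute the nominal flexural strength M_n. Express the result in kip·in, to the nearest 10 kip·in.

M_n ≈ 1040 kip·in

T = A_s f_y = 1.39 × 60 = 83.4 kips.
a = T/(0.85 f'_c b) = 83.4/(0.85 × 3.5 × 23.5) = 1.193 in.
M_n = T(d − a/2) = 83.4 × (13.1 − 0.5965) = 1042.8 kip·in.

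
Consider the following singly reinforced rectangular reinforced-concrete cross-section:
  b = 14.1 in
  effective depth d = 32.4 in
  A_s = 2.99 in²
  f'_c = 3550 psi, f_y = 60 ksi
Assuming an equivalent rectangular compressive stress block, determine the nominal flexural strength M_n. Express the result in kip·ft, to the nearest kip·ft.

T = A_s f_y = 2.99 × 60 = 179.4 kips.
a = T/(0.85 f'_c b) = 179.4/(0.85 × 3.55 × 14.1) = 4.217 in.
M_n = T(d − a/2) = 179.4 × (32.4 − 2.1085) = 5434.3 kip·in = 5434.3/12 = 452.86 kip·ft.

M_n ≈ 453 kip·ft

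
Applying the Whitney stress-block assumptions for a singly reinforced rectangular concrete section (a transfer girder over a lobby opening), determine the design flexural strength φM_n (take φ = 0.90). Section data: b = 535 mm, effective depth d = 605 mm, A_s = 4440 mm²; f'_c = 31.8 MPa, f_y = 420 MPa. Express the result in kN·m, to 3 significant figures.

T = A_s f_y = 4440 × 420 = 1864800 N = 1864.8 kN.
From C = T: a = T/(0.85 f'_c b) = 1864800/(0.85 × 31.8 × 535) = 128.95 mm.
M_n = T(d − a/2) = 1864.8 kN × (605 − 64.475) mm = 1007.97 kN·m.
φM_n = 0.90 × 1007.97 = 907.17 kN·m.

φM_n ≈ 907 kN·m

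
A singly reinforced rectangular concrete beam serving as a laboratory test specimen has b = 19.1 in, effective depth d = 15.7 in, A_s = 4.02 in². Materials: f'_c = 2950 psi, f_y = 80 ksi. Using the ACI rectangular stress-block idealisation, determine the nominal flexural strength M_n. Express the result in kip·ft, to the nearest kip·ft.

T = A_s f_y = 4.02 × 80 = 321.6 kips.
a = T/(0.85 f'_c b) = 321.6/(0.85 × 2.95 × 19.1) = 6.715 in.
M_n = T(d − a/2) = 321.6 × (15.7 − 3.3575) = 3969.3 kip·in = 3969.3/12 = 330.78 kip·ft.

M_n ≈ 331 kip·ft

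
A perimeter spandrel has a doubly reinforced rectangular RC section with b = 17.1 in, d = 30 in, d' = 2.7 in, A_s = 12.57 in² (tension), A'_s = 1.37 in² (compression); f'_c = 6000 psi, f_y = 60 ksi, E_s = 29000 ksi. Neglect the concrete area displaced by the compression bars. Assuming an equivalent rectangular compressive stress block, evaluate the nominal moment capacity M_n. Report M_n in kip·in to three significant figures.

M_n ≈ 19800 kip·in

Assume both steels yield.
a = (A_s − A'_s) f_y/(0.85 f'_c b) = (12.57 − 1.37) × 60/(0.85 × 6 × 17.1) = 7.706 in.
c = a/β₁ = 7.706/0.75 = 10.275 in; ε'_s = 0.003(c − d')/c = 0.0022 ≥ ε_y = 0.0021, so the compression steel yields.
M_n = (A_s − A'_s) f_y (d − a/2) + A'_s f_y (d − d') = 672 × (30 − 3.853) + 82.2 × (30 − 2.7) = 17570.8 + 2244.1 = 19814.9 kip·in.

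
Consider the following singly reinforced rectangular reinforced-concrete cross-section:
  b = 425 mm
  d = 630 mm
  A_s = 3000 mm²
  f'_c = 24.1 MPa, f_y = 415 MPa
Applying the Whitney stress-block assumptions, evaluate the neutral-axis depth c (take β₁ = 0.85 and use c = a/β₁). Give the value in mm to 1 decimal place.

T = A_s f_y = 3000 × 415 = 1245000 N = 1245 kN.
Setting C = 0.85 f'_c a b equal to T: a = 1245000/(0.85 × 24.1 × 425) = 143.003 mm.
With β₁ = 0.85, c = a/β₁ = 143.003/0.85 = 168.2 mm.

c ≈ 168.2 mm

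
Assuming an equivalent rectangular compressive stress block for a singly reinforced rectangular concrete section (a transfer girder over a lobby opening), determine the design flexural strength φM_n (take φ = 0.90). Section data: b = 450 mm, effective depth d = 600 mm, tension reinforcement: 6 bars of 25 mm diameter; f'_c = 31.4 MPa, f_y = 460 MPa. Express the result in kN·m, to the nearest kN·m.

φM_n ≈ 663 kN·m

A_s = 6 × 491 = 2946 mm².
T = A_s f_y = 2946 × 460 = 1355160 N = 1355.16 kN.
From C = T: a = T/(0.85 f'_c b) = 1355160/(0.85 × 31.4 × 450) = 112.83 mm.
M_n = T(d − a/2) = 1355.16 kN × (600 − 56.415) mm = 736.64 kN·m.
φM_n = 0.90 × 736.64 = 662.98 kN·m.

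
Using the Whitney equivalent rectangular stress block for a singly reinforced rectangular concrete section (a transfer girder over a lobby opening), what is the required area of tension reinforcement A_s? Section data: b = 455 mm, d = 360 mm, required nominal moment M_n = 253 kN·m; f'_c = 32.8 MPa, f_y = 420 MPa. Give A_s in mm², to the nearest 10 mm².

A_s ≈ 1830 mm²

With M_n = 0.85 f'_c a b (d − a/2), solve the quadratic for a:
a = d − √(d² − 2M_n/(0.85 f'_c b)) = 360 − √(360² − 2 × 253×10⁶/(0.85 × 32.8 × 455)) = 60.48 mm.
A_s = 0.85 f'_c a b / f_y = 0.85 × 32.8 × 60.48 × 455 / 420 = 1826.7 mm².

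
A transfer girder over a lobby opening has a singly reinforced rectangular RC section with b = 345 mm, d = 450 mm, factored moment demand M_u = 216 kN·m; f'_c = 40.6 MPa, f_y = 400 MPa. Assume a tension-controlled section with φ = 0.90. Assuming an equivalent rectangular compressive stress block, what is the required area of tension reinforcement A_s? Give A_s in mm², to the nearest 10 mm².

M_n = M_u/φ = 216/0.90 = 240 kN·m.
With M_n = 0.85 f'_c a b (d − a/2), solve the quadratic for a:
a = d − √(d² − 2M_n/(0.85 f'_c b)) = 450 − √(450² − 2 × 240×10⁶/(0.85 × 40.6 × 345)) = 47.28 mm.
A_s = 0.85 f'_c a b / f_y = 0.85 × 40.6 × 47.28 × 345 / 400 = 1407.3 mm².

A_s ≈ 1410 mm²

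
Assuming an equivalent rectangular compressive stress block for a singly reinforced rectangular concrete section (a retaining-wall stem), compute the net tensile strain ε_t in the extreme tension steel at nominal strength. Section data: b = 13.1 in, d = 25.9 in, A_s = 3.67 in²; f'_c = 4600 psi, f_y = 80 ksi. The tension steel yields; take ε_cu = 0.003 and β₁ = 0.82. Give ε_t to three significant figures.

ε_t ≈ 0.00812

a = A_s f_y/(0.85 f'_c b) = 5.732 in.
β₁ = 0.82, so c = a/β₁ = 5.732/0.82 = 6.990 in.
From the linear strain diagram with ε_cu = 0.003: ε_t = 0.003 (d − c)/c = 0.003 × (25.9 − 6.990)/6.990 = 0.00812.
Since ε_t ≥ 0.005, the section is tension-controlled.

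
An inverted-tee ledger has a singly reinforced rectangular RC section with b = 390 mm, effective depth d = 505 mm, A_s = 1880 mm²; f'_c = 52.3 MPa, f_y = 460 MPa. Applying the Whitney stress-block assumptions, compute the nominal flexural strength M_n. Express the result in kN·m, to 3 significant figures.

T = A_s f_y = 1880 × 460 = 864800 N = 864.8 kN.
From C = T: a = T/(0.85 f'_c b) = 864800/(0.85 × 52.3 × 390) = 49.88 mm.
M_n = T(d − a/2) = 864.8 kN × (505 − 24.94) mm = 415.16 kN·m.

M_n ≈ 415 kN·m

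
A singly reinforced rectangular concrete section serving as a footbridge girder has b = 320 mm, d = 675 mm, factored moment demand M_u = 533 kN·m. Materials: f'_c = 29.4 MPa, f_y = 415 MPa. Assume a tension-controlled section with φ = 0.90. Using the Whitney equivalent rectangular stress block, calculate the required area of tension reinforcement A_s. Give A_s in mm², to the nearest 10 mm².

M_n = M_u/φ = 533/0.90 = 592.222 kN·m.
With M_n = 0.85 f'_c a b (d − a/2), solve the quadratic for a:
a = d − √(d² − 2M_n/(0.85 f'_c b)) = 675 − √(675² − 2 × 592.222×10⁶/(0.85 × 29.4 × 320)) = 120.46 mm.
A_s = 0.85 f'_c a b / f_y = 0.85 × 29.4 × 120.46 × 320 / 415 = 2321.2 mm².

A_s ≈ 2320 mm²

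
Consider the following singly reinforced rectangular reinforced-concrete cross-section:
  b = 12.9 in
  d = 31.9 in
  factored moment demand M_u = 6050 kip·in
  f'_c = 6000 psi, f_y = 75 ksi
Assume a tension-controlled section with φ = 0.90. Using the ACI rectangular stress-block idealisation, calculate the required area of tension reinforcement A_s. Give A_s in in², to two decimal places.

M_n = M_u/φ = 6050/0.90 = 6722.22 kip·in.
From M_n = 0.85 f'_c a b (d − a/2):
a = d − √(d² − 2M_n/(0.85 f'_c b)) = 31.9 − √(31.9² − 2 × 6722.22/(0.85 × 6 × 12.9)) = 3.382 in.
A_s = 0.85 f'_c a b / f_y = 0.85 × 6 × 3.382 × 12.9 / 75 = 2.967 in².

A_s ≈ 2.97 in²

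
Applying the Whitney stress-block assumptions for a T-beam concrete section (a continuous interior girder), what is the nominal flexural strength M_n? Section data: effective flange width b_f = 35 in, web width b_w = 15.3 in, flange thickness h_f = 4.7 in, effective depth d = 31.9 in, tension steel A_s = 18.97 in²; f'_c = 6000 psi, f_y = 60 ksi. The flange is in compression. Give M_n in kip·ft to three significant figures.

Tension: T = A_s f_y = 18.97 × 60 = 1138.2 kips.
Try a within the flange: a = T/(0.85 f'_c b_f) = 1138.2/(0.85 × 6 × 35) = 6.376 in.
a = 6.376 > h_f = 4.7 in: the block extends into the web. Split into flange-overhang and web parts.
C_f = 0.85 f'_c (b_f − b_w) h_f = 0.85 × 6 × (35 − 15.3) × 4.7 = 472.2 kips.
Remaining web compression depth: a_w = (T − C_f)/(0.85 f'_c b_w) = (1138.2 − 472.2)/(0.85 × 6 × 15.3) = 8.535 in.
M_n = C_f(d − h_f/2) + (T − C_f)(d − a_w/2) = 472.2 × (31.9 − 2.35) + 666 × (31.9 − 4.2675) = 13953.5 + 18403.2 = 32356.7 kip·in.
M_n = 32356.7/12 = 2696.39 kip·ft.

M_n ≈ 2700 kip·ft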